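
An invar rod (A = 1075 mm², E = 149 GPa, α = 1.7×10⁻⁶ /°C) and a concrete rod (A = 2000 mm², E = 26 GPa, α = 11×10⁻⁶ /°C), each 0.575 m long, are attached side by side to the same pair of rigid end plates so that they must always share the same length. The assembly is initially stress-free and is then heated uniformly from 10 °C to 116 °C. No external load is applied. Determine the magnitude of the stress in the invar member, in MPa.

Equilibrium of a rigid end plate with no external load gives equal and opposite internal forces ±P in the two members. Since α_{concrete} > α_{invar}, heating drives the concrete into compression and the invar into tension.
Setting the final lengths equal and cancelling L: (α₁ − α₂)ΔT = P/(A₁E₁) + P/(A₂E₂).
|α₁ − α₂|·ΔT = 9.3×10⁻⁶ × 106 = 0.0009858.
1/(A₁E₁) + 1/(A₂E₂) = 1/(1075×149×10³) + 1/(2000×26×10³) = 2.547×10⁻⁸ N⁻¹.
P = 0.0009858 / 2.547×10⁻⁸ = 38700 N = 38.7 kN.
σ_{invar} = P/A₁ = 38700/1075 = 36 MPa, tensile.

σ ≈ 36 MPa (tensile)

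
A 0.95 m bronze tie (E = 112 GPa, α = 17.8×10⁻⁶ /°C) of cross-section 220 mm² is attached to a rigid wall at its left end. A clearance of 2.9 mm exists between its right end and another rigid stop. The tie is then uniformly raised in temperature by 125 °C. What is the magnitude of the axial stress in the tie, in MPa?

Unrestrained expansion: δ_free = αΔT L = 17.8×10⁻⁶ × 125 × 950 = 2.114 mm.
Since δ_free = 2.11 mm is less than the 2.9 mm gap, the tie never touches the wall. No axial force develops.

σ ≈ 0 MPa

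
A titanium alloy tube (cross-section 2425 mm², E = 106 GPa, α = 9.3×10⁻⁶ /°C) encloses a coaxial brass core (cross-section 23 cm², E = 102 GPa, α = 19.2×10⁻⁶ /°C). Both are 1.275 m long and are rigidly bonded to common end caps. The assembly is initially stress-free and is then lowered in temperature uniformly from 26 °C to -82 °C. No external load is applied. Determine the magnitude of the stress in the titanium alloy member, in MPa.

σ ≈ 54.1 MPa (compressive)

Equilibrium of a rigid end plate with no external load gives equal and opposite internal forces ±P in the two members. Since α_{brass} > α_{titanium alloy}, cooling drives the brass into tension and the titanium alloy into compression.
Compatibility of the two members (thermal + elastic change equal): (α₁ − α₂)ΔT = P·[1/(A₁E₁) + 1/(A₂E₂)].
|α₁ − α₂|·ΔT = 9.9×10⁻⁶ × 108 = 0.001069.
1/(A₁E₁) + 1/(A₂E₂) = 1/(2425×106×10³) + 1/(2300×102×10³) = 8.153×10⁻⁹ N⁻¹.
So P = 0.001069 / 8.153×10⁻⁹ = 131.1 kN.
σ_{titanium alloy} = P/A₁ = 131100/2425 = 54.08 MPa, compressive.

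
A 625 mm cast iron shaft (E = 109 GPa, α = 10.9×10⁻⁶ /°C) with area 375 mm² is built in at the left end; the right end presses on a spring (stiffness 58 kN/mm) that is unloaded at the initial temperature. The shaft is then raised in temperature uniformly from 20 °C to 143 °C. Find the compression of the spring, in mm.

If the spring were absent the shaft would lengthen by αΔT L = 10.9×10⁻⁶ × 123 × 625 = 0.8379 mm.
Let P be the compressive force at the spring. The shaft shortens elastically by PL/(AE) and the spring compresses by P/k; together these equal δ_free.
P [ L/(AE) + 1/k ] = δ_free → P [ 625/(375×109×10³) + 1/(58×10³) ] = 0.8379.
P = 0.8379 / 3.253×10⁻⁵ = 25760 N.
Spring compression = P/k = 25760/(58×10³) = 0.4441 mm.

δ ≈ 0.444 mm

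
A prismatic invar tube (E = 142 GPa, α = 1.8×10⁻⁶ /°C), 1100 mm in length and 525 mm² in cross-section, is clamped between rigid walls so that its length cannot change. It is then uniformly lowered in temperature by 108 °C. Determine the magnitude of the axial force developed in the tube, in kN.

Full restraint means ε = 0, so the stress is σ = EαΔT = 142×10³ × 1.8×10⁻⁶ × 108 = 27.6 MPa.
P = AEαΔT = 525 × 142×10³ × 1.8×10⁻⁶ × 108 = 14.49 kN (tensile).

P ≈ 14.5 kN (tensile)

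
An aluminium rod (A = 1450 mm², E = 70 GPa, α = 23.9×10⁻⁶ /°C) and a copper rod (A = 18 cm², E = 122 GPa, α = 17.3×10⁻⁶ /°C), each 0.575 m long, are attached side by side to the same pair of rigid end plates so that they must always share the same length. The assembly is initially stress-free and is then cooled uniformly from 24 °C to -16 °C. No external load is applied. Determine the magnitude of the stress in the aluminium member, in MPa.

σ ≈ 12.6 MPa (tensile)

The aluminium has the larger α, so on cooling it would change length more than the copper if both were free. The rigid plates force a common final length, so the aluminium is put into tension and the copper into compression, with equal and opposite forces P (no external load).
Setting the final lengths equal and cancelling L: (α₁ − α₂)ΔT = P/(A₁E₁) + P/(A₂E₂).
|α₁ − α₂|·ΔT = 6.6×10⁻⁶ × 40 = 0.000264.
1/(A₁E₁) + 1/(A₂E₂) = 1/(1450×70×10³) + 1/(1800×122×10³) = 1.441×10⁻⁸ N⁻¹.
So P = 0.000264 / 1.441×10⁻⁸ = 18.33 kN.
σ_{aluminium} = P/A₁ = 18330/1450 = 12.64 MPa, tensile.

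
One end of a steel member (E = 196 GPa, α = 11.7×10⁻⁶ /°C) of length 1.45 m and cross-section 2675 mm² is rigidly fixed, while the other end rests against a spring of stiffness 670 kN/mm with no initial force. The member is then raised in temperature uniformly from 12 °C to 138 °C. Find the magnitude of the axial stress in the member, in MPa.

σ ≈ 188 MPa (compressive)

Free thermal expansion: δ_free = αΔT L = 11.7×10⁻⁶ × 126 × 1450 = 2.138 mm.
Let P be the compressive force at the spring. The member shortens elastically by PL/(AE) and the spring compresses by P/k; together these equal δ_free.
P [ L/(AE) + 1/k ] = δ_free → P [ 1450/(2675×196×10³) + 1/(670×10³) ] = 2.138.
P = 2.138 / 4.258×10⁻⁶ = 502000 N.
σ = P/A = 502000/2675 = 187.7 MPa.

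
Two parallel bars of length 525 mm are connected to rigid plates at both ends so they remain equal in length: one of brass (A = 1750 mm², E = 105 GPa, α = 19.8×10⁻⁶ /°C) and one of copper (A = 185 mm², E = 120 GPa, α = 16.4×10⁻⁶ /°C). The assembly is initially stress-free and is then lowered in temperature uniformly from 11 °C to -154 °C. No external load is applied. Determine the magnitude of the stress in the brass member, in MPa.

Both members must finish at the same length. With the larger α, the brass tends to over-contract; the plates restrain it, putting the brass in tension and the copper in compression. With no external load the two internal forces are equal and opposite, magnitude P.
Equating the net (thermal + elastic) strains gives |α₁ − α₂|·ΔT = P·[1/(A₁E₁) + 1/(A₂E₂)].
|α₁ − α₂|·ΔT = 3.4×10⁻⁶ × 165 = 0.000561.
1/(A₁E₁) + 1/(A₂E₂) = 1/(1750×105×10³) + 1/(185×120×10³) = 5.049×10⁻⁸ N⁻¹.
So P = 0.000561 / 5.049×10⁻⁸ = 11.11 kN.
σ_{brass} = P/A₁ = 11110/1750 = 6.35 MPa, tensile.

σ ≈ 6.35 MPa (tensile)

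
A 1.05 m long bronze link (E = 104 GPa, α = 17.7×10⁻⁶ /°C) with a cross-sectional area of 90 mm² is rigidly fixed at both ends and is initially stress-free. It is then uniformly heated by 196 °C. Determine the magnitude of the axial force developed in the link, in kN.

P ≈ 32.5 kN (compressive)

Full restraint means ε = 0, so the stress is σ = EαΔT = 104×10³ × 17.7×10⁻⁶ × 196 = 360.8 MPa.
P = AEαΔT = 90 × 104×10³ × 17.7×10⁻⁶ × 196 = 32.47 kN (compressive).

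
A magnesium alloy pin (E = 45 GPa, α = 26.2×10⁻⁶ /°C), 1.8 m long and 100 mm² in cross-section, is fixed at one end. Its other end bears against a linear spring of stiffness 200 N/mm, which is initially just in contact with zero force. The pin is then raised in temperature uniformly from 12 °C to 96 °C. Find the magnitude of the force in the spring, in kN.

P ≈ 0.734 kN

The unrestrained thermal change is αΔT L = 26.2×10⁻⁶ × 84 × 1800 = 3.961 mm.
With a force P in the spring, the elastic change of the pin is PL/(AE) and that of the spring is P/k; compatibility requires their sum to equal δ_free.
P [ L/(AE) + 1/k ] = δ_free → P [ 1800/(100×45×10³) + 1/(200) ] = 3.961.
P = 3.961 / 0.0054 = 733.6 N.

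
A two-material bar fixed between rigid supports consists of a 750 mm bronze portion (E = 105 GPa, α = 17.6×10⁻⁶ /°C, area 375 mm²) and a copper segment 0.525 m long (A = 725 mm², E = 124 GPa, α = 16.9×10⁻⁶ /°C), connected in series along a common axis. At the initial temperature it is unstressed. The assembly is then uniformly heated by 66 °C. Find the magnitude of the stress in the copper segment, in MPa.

If the supports were absent, the total length change would be Σ αᵢΔT Lᵢ = 17.6×10⁻⁶×66×750 + 16.9×10⁻⁶×66×525 = 1.457 mm.
Since the ends are fixed, an axial force P builds up, equal in every segment, with P · Σ Lᵢ/(AᵢEᵢ) = δ_free.
The series flexibility is Σ Lᵢ/(AᵢEᵢ) = 750/(375×105×10³) + 525/(725×124×10³) = 2.489×10⁻⁵ mm/N.
Hence P = δ_free / Σ(L/AE) = 1.457/2.489×10⁻⁵ = 58.53 kN (compressive).
σ_{copper} = P / A = 58530 / 725 = 80.74 MPa.

σ ≈ 80.7 MPa (compressive)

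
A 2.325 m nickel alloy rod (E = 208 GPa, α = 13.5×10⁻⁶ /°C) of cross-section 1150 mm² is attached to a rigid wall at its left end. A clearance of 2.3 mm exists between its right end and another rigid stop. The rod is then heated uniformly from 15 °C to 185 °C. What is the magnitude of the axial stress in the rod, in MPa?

σ ≈ 272 MPa (compressive)

Free thermal elongation = αΔT L = 13.5×10⁻⁶ × 170 × 2325 = 5.336 mm.
The gap closes (δ_free > 2.3 mm) and the wall then resists a further 5.336 − 2.3 = 3.036 mm of expansion.
That suppressed elongation corresponds to σ = E·Δ/L = 208×10³ × 3.036/2325 = 271.6 MPa.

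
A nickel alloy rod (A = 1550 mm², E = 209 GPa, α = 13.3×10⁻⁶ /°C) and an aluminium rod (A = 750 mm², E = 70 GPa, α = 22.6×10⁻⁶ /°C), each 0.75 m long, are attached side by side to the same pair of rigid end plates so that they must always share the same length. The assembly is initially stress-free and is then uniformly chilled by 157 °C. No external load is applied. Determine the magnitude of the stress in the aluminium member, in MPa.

σ ≈ 88 MPa (tensile)

Equilibrium of a rigid end plate with no external load gives equal and opposite internal forces ±P in the two members. Since α_{aluminium} > α_{nickel alloy}, cooling drives the aluminium into tension and the nickel alloy into compression.
Setting the final lengths equal and cancelling L: (α₁ − α₂)ΔT = P/(A₁E₁) + P/(A₂E₂).
|α₁ − α₂|·ΔT = 9.3×10⁻⁶ × 157 = 0.00146.
1/(A₁E₁) + 1/(A₂E₂) = 1/(1550×209×10³) + 1/(750×70×10³) = 2.213×10⁻⁸ N⁻¹.
So P = 0.00146 / 2.213×10⁻⁸ = 65.96 kN.
σ_{aluminium} = P/A₂ = 65960/750 = 87.95 MPa, tensile.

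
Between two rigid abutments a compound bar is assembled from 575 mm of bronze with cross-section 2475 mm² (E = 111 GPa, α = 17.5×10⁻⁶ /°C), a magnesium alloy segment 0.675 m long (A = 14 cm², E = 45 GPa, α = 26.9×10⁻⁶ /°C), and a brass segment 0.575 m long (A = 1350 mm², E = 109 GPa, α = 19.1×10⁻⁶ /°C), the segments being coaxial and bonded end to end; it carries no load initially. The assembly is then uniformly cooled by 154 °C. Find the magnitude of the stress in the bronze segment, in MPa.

With the walls removed the bar would change length by δ_free = Σ αᵢΔT Lᵢ = 17.5×10⁻⁶×154×575 + 26.9×10⁻⁶×154×675 + 19.1×10⁻⁶×154×575 = 6.037 mm.
The walls prevent any net length change, so an axial force P (same in every segment) develops. Compatibility: P · Σ Lᵢ/(AᵢEᵢ) = δ_free.
Σ Lᵢ/(AᵢEᵢ) = 575/(2475×111×10³) + 675/(1400×45×10³) + 575/(1350×109×10³) = 1.671×10⁻⁵ mm/N.
So P = 6.037 / 1.671×10⁻⁵ = 361.2 kN, tensile.
σ_{bronze} = P / A = 361200 / 2475 = 145.9 MPa.

σ ≈ 146 MPa (tensile)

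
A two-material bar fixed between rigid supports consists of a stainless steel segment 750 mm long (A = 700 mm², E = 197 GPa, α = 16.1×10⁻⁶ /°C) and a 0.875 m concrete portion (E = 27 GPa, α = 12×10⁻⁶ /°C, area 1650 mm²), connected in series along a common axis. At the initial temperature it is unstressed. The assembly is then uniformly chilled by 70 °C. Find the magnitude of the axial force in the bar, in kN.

P ≈ 63 kN (tensile)

Free thermal contraction of the whole bar: Σ αᵢΔT Lᵢ = 16.1×10⁻⁶×70×750 + 12×10⁻⁶×70×875 = 1.58 mm.
The rigid supports impose zero overall length change; the single axial force P common to all segments must satisfy P Σ Lᵢ/(AᵢEᵢ) = δ_free.
Σ Lᵢ/(AᵢEᵢ) = 750/(700×197×10³) + 875/(1650×27×10³) = 2.508×10⁻⁵ mm/N.
Hence P = δ_free / Σ(L/AE) = 1.58/2.508×10⁻⁵ = 63.01 kN (tensile).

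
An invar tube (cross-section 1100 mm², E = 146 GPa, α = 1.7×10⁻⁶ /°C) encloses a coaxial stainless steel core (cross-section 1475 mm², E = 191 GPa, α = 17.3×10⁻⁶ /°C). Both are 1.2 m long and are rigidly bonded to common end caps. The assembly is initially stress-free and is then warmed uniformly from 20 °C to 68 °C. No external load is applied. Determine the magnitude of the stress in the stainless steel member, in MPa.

σ ≈ 51.9 MPa (compressive)

Equilibrium of a rigid end plate with no external load gives equal and opposite internal forces ±P in the two members. Since α_{stainless steel} > α_{invar}, heating drives the stainless steel into compression and the invar into tension.
Equating the net (thermal + elastic) strains gives |α₁ − α₂|·ΔT = P·[1/(A₁E₁) + 1/(A₂E₂)].
|α₁ − α₂|·ΔT = 15.6×10⁻⁶ × 48 = 0.0007488.
1/(A₁E₁) + 1/(A₂E₂) = 1/(1100×146×10³) + 1/(1475×191×10³) = 9.776×10⁻⁹ N⁻¹.
So P = 0.0007488 / 9.776×10⁻⁹ = 76.59 kN.
σ_{stainless steel} = P/A₂ = 76590/1475 = 51.93 MPa, compressive.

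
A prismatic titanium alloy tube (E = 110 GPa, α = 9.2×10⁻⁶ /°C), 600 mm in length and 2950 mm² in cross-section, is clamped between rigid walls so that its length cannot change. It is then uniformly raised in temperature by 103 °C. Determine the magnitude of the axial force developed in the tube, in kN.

Full restraint means ε = 0, so the stress is σ = EαΔT = 110×10³ × 9.2×10⁻⁶ × 103 = 104.2 MPa.
P = AEαΔT = 2950 × 110×10³ × 9.2×10⁻⁶ × 103 = 307.5 kN (compressive).

P ≈ 307 kN (compressive)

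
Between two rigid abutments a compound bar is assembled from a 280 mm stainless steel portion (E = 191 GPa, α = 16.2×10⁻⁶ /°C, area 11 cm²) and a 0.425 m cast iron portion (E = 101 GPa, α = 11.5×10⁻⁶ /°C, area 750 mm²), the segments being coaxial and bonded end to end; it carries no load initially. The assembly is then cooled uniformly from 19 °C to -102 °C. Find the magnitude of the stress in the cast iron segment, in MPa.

If the supports were absent, the total length change would be Σ αᵢΔT Lᵢ = 16.2×10⁻⁶×121×280 + 11.5×10⁻⁶×121×425 = 1.14 mm.
The walls prevent any net length change, so an axial force P (same in every segment) develops. Compatibility: P · Σ Lᵢ/(AᵢEᵢ) = δ_free.
Σ Lᵢ/(AᵢEᵢ) = 280/(1100×191×10³) + 425/(750×101×10³) = 6.943×10⁻⁶ mm/N.
Hence P = δ_free / Σ(L/AE) = 1.14/6.943×10⁻⁶ = 164.2 kN (tensile).
σ_{cast iron} = P / A = 164200 / 750 = 219 MPa.

σ ≈ 219 MPa (tensile)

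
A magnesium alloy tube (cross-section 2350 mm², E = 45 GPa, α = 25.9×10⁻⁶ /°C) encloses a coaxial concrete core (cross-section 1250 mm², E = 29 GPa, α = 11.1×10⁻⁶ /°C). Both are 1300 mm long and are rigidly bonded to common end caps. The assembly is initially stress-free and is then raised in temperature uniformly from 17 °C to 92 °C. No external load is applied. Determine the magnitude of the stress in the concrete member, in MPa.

σ ≈ 24 MPa (tensile)

Both members must finish at the same length. With the larger α, the magnesium alloy tends to over-expand; the plates restrain it, putting the magnesium alloy in compression and the concrete in tension. With no external load the two internal forces are equal and opposite, magnitude P.
Compatibility of the two members (thermal + elastic change equal): (α₁ − α₂)ΔT = P·[1/(A₁E₁) + 1/(A₂E₂)].
|α₁ − α₂|·ΔT = 14.8×10⁻⁶ × 75 = 0.00111.
1/(A₁E₁) + 1/(A₂E₂) = 1/(2350×45×10³) + 1/(1250×29×10³) = 3.704×10⁻⁸ N⁻¹.
P = 0.00111 / 3.704×10⁻⁸ = 29970 N = 29.97 kN.
σ_{concrete} = P/A₂ = 29970/1250 = 23.97 MPa, tensile.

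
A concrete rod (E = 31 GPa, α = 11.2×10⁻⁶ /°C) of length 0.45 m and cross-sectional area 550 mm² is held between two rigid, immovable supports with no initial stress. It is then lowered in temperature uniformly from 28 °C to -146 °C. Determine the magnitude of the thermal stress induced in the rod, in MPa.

σ ≈ 60.4 MPa (tensile)

The supports are rigid, so the total axial strain is zero. The restrained thermal strain is ε = αΔT = 11.2×10⁻⁶ × 174 = 1948.8×10⁻⁶.
Hence σ = E·αΔT = 31×10³ × 1948.8×10⁻⁶ = 60.41 MPa, tensile.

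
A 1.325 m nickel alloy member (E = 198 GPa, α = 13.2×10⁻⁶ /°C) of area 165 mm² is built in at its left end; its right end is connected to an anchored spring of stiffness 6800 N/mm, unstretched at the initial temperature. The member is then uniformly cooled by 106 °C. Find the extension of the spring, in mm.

If the spring were absent the member would shorten by αΔT L = 13.2×10⁻⁶ × 106 × 1325 = 1.854 mm.
With a force P in the spring, the elastic change of the member is PL/(AE) and that of the spring is P/k; compatibility requires their sum to equal δ_free.
So P = δ_free / [L/(AE) + 1/k] = 1.854 / [ 1325/(165×198×10³) + 1/(6800) ].
P = 1.854 / 0.0001876 = 9882 N.
Spring extension = P/k = 9882/(6800) = 1.453 mm.

δ ≈ 1.45 mm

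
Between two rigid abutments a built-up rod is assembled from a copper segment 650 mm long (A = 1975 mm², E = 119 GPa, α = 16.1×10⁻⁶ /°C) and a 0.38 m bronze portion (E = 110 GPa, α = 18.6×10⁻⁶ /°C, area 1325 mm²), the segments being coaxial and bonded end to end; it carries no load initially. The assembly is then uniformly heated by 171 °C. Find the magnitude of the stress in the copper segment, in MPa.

Free thermal expansion of the whole bar: Σ αᵢΔT Lᵢ = 16.1×10⁻⁶×171×650 + 18.6×10⁻⁶×171×380 = 2.998 mm.
Since the ends are fixed, an axial force P builds up, equal in every segment, with P · Σ Lᵢ/(AᵢEᵢ) = δ_free.
The series flexibility is Σ Lᵢ/(AᵢEᵢ) = 650/(1975×119×10³) + 380/(1325×110×10³) = 5.373×10⁻⁶ mm/N.
Hence P = δ_free / Σ(L/AE) = 2.998/5.373×10⁻⁶ = 558 kN (compressive).
σ_{copper} = P / A = 558000 / 1975 = 282.5 MPa.

σ ≈ 283 MPa (compressive)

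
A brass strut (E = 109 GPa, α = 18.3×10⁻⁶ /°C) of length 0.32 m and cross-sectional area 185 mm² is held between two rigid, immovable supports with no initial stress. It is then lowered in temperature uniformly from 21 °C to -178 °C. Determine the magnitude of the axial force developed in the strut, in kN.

P ≈ 73.4 kN (tensile)

The ends cannot move, so σ = EαΔT = 109×10³ × 18.3×10⁻⁶ × 199 = 396.9 MPa.
Then P = σA = 396.9 × 185 mm² = 73.43 kN, tensile.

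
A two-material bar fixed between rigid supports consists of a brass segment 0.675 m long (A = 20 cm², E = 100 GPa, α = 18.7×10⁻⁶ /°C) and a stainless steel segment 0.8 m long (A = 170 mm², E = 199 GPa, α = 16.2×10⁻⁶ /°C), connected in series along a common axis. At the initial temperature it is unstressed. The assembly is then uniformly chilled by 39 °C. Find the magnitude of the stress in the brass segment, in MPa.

σ ≈ 18.5 MPa (tensile)

Free thermal contraction of the whole bar: Σ αᵢΔT Lᵢ = 18.7×10⁻⁶×39×675 + 16.2×10⁻⁶×39×800 = 0.9977 mm.
The walls prevent any net length change, so an axial force P (same in every segment) develops. Compatibility: P · Σ Lᵢ/(AᵢEᵢ) = δ_free.
Σ Lᵢ/(AᵢEᵢ) = 675/(2000×100×10³) + 800/(170×199×10³) = 2.702×10⁻⁵ mm/N.
Hence P = δ_free / Σ(L/AE) = 0.9977/2.702×10⁻⁵ = 36.92 kN (tensile).
σ_{brass} = P / A = 36920 / 2000 = 18.46 MPa.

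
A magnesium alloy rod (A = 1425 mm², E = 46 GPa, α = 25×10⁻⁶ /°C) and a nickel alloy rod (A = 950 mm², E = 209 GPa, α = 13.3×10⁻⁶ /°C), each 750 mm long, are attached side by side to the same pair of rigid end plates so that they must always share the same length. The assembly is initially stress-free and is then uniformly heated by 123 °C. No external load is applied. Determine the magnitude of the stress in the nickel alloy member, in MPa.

σ ≈ 74.7 MPa (tensile)

Equilibrium of a rigid end plate with no external load gives equal and opposite internal forces ±P in the two members. Since α_{magnesium alloy} > α_{nickel alloy}, heating drives the magnesium alloy into compression and the nickel alloy into tension.
Compatibility of the two members (thermal + elastic change equal): (α₁ − α₂)ΔT = P·[1/(A₁E₁) + 1/(A₂E₂)].
|α₁ − α₂|·ΔT = 11.7×10⁻⁶ × 123 = 0.001439.
1/(A₁E₁) + 1/(A₂E₂) = 1/(1425×46×10³) + 1/(950×209×10³) = 2.029×10⁻⁸ N⁻¹.
P = 0.001439 / 2.029×10⁻⁸ = 70920 N = 70.92 kN.
σ_{nickel alloy} = P/A₂ = 70920/950 = 74.65 MPa, tensile.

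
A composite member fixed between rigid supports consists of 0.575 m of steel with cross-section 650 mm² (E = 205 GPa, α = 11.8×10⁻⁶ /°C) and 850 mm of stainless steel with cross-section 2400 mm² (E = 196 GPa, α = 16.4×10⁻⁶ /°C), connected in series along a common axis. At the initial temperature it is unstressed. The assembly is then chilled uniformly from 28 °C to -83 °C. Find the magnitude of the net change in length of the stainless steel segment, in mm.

If the supports were absent, the total length change would be Σ αᵢΔT Lᵢ = 11.8×10⁻⁶×111×575 + 16.4×10⁻⁶×111×850 = 2.3 mm.
Since the ends are fixed, an axial force P builds up, equal in every segment, with P · Σ Lᵢ/(AᵢEᵢ) = δ_free.
The series flexibility is Σ Lᵢ/(AᵢEᵢ) = 575/(650×205×10³) + 850/(2400×196×10³) = 6.122×10⁻⁶ mm/N.
Hence P = δ_free / Σ(L/AE) = 2.3/6.122×10⁻⁶ = 375.8 kN (tensile).
For the stainless steel segment, free thermal change = 16.4×10⁻⁶×111×850 = 1.547 mm and elastic change from P = 375800×850/(2400×196×10³) = 0.679 mm; these oppose, so the net change is 0.868 mm (segment shortens).

|ΔL| ≈ 0.868 mm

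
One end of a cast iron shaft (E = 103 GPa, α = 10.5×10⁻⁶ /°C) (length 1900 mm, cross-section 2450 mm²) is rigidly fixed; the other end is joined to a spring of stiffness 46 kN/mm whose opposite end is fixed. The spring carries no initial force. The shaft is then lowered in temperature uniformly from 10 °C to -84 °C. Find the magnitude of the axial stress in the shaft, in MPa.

The unrestrained thermal change is αΔT L = 10.5×10⁻⁶ × 94 × 1900 = 1.875 mm.
With a force P in the spring, the elastic change of the shaft is PL/(AE) and that of the spring is P/k; compatibility requires their sum to equal δ_free.
P [ L/(AE) + 1/k ] = δ_free → P [ 1900/(2450×103×10³) + 1/(46×10³) ] = 1.875.
P = 1.875 / 2.927×10⁻⁵ = 64070 N.
σ = P/A = 64070/2450 = 26.15 MPa.

σ ≈ 26.2 MPa (tensile)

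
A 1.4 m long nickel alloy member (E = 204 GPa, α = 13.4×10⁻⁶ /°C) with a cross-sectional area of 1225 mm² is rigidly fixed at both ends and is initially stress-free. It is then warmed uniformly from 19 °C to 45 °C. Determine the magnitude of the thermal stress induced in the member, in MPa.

With length fixed, the mechanical strain must cancel the thermal strain αΔT = 13.4×10⁻⁶ × 26 = 348.4×10⁻⁶.
The stress required to suppress this strain is σ = Eε = 204×10³ × 348.4×10⁻⁶ = 71.07 MPa, compressive since the member is trying to expand.

σ ≈ 71.1 MPa (compressive)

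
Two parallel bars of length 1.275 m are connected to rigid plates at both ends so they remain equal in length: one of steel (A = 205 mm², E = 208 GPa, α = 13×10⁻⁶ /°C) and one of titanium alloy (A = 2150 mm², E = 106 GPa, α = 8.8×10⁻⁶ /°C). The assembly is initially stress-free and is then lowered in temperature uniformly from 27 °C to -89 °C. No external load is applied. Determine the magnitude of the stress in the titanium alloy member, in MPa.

Equilibrium of a rigid end plate with no external load gives equal and opposite internal forces ±P in the two members. Since α_{steel} > α_{titanium alloy}, cooling drives the steel into tension and the titanium alloy into compression.
Equating the net (thermal + elastic) strains gives |α₁ − α₂|·ΔT = P·[1/(A₁E₁) + 1/(A₂E₂)].
|α₁ − α₂|·ΔT = 4.2×10⁻⁶ × 116 = 0.0004872.
1/(A₁E₁) + 1/(A₂E₂) = 1/(205×208×10³) + 1/(2150×106×10³) = 2.784×10⁻⁸ N⁻¹.
P = 0.0004872 / 2.784×10⁻⁸ = 17500 N = 17.5 kN.
σ_{titanium alloy} = P/A₂ = 17500/2150 = 8.14 MPa, compressive.

σ ≈ 8.14 MPa (compressive)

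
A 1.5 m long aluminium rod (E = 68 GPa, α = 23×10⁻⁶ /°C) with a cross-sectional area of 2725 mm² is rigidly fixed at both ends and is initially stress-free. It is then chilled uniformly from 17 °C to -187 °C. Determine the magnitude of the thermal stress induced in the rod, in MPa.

With length fixed, the mechanical strain must cancel the thermal strain αΔT = 23×10⁻⁶ × 204 = 4692×10⁻⁶.
Hence σ = E·αΔT = 68×10³ × 4692×10⁻⁶ = 319.1 MPa, tensile.

σ ≈ 319 MPa (tensile)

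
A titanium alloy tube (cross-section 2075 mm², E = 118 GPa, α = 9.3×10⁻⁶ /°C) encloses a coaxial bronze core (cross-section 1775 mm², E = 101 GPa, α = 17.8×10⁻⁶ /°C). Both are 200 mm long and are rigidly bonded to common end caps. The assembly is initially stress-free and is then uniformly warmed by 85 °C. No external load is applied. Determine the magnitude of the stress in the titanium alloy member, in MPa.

Both members must finish at the same length. With the larger α, the bronze tends to over-expand; the plates restrain it, putting the bronze in compression and the titanium alloy in tension. With no external load the two internal forces are equal and opposite, magnitude P.
Equating the net (thermal + elastic) strains gives |α₁ − α₂|·ΔT = P·[1/(A₁E₁) + 1/(A₂E₂)].
|α₁ − α₂|·ΔT = 8.5×10⁻⁶ × 85 = 0.0007225.
1/(A₁E₁) + 1/(A₂E₂) = 1/(2075×118×10³) + 1/(1775×101×10³) = 9.662×10⁻⁹ N⁻¹.
So P = 0.0007225 / 9.662×10⁻⁹ = 74.78 kN.
σ_{titanium alloy} = P/A₁ = 74780/2075 = 36.04 MPa, tensile.

σ ≈ 36 MPa (tensile)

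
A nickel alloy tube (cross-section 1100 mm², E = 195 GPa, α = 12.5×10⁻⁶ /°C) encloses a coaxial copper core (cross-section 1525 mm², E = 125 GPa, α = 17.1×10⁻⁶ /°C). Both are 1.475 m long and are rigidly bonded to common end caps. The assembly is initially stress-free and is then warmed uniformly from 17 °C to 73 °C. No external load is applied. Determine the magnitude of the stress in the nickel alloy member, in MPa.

σ ≈ 23.6 MPa (tensile)

Equilibrium of a rigid end plate with no external load gives equal and opposite internal forces ±P in the two members. Since α_{copper} > α_{nickel alloy}, heating drives the copper into compression and the nickel alloy into tension.
Compatibility of the two members (thermal + elastic change equal): (α₁ − α₂)ΔT = P·[1/(A₁E₁) + 1/(A₂E₂)].
|α₁ − α₂|·ΔT = 4.6×10⁻⁶ × 56 = 0.0002576.
1/(A₁E₁) + 1/(A₂E₂) = 1/(1100×195×10³) + 1/(1525×125×10³) = 9.908×10⁻⁹ N⁻¹.
So P = 0.0002576 / 9.908×10⁻⁹ = 26 kN.
σ_{nickel alloy} = P/A₁ = 26000/1100 = 23.64 MPa, tensile.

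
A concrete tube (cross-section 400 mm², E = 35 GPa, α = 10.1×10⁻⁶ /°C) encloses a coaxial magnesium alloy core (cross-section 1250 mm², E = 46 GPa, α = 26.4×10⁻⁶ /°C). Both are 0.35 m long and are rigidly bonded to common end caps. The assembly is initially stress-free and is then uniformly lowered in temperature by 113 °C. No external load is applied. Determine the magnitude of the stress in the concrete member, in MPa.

The magnesium alloy has the larger α, so on cooling it would change length more than the concrete if both were free. The rigid plates force a common final length, so the magnesium alloy is put into tension and the concrete into compression, with equal and opposite forces P (no external load).
Compatibility of the two members (thermal + elastic change equal): (α₁ − α₂)ΔT = P·[1/(A₁E₁) + 1/(A₂E₂)].
|α₁ − α₂|·ΔT = 16.3×10⁻⁶ × 113 = 0.001842.
1/(A₁E₁) + 1/(A₂E₂) = 1/(400×35×10³) + 1/(1250×46×10³) = 8.882×10⁻⁸ N⁻¹.
So P = 0.001842 / 8.882×10⁻⁸ = 20.74 kN.
σ_{concrete} = P/A₁ = 20740/400 = 51.84 MPa, compressive.

σ ≈ 51.8 MPa (compressive)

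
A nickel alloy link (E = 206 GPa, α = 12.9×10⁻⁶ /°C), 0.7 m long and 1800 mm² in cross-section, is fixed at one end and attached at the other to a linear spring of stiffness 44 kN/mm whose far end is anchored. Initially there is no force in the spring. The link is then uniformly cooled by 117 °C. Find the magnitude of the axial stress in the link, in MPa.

σ ≈ 23.8 MPa (tensile)

If the spring were absent the link would shorten by αΔT L = 12.9×10⁻⁶ × 117 × 700 = 1.057 mm.
Let P be the tensile force in the spring. The link extends elastically by PL/(AE) and the spring stretches by P/k; together these equal δ_free.
P [ L/(AE) + 1/k ] = δ_free → P [ 700/(1800×206×10³) + 1/(44×10³) ] = 1.057.
P = 1.057 / 2.462×10⁻⁵ = 42920 N.
σ = P/A = 42920/1800 = 23.85 MPa.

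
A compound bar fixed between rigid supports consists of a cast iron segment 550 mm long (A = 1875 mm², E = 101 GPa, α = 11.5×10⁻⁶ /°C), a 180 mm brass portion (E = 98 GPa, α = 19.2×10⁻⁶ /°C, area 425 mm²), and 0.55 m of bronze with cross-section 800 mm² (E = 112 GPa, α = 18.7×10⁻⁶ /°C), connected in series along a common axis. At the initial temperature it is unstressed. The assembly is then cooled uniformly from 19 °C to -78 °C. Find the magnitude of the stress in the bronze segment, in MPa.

Free thermal contraction of the whole bar: Σ αᵢΔT Lᵢ = 11.5×10⁻⁶×97×550 + 19.2×10⁻⁶×97×180 + 18.7×10⁻⁶×97×550 = 1.946 mm.
The rigid supports impose zero overall length change; the single axial force P common to all segments must satisfy P Σ Lᵢ/(AᵢEᵢ) = δ_free.
The series flexibility is Σ Lᵢ/(AᵢEᵢ) = 550/(1875×101×10³) + 180/(425×98×10³) + 550/(800×112×10³) = 1.336×10⁻⁵ mm/N.
P = 1.946 / 1.336×10⁻⁵ = 145600 N = 145.6 kN, tensile.
σ_{bronze} = P / A = 145600 / 800 = 182.1 MPa.

σ ≈ 182 MPa (tensile)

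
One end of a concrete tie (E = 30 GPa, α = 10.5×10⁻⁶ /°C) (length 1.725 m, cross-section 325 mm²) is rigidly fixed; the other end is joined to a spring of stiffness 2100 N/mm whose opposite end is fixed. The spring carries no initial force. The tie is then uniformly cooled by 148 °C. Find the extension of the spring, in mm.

Free thermal contraction: δ_free = αΔT L = 10.5×10⁻⁶ × 148 × 1725 = 2.681 mm.
With a force P in the spring, the elastic change of the tie is PL/(AE) and that of the spring is P/k; compatibility requires their sum to equal δ_free.
P [ L/(AE) + 1/k ] = δ_free → P [ 1725/(325×30×10³) + 1/(2100) ] = 2.681.
P = 2.681 / 0.0006531 = 4104 N.
Spring extension = P/k = 4104/(2100) = 1.954 mm.

δ ≈ 1.95 mm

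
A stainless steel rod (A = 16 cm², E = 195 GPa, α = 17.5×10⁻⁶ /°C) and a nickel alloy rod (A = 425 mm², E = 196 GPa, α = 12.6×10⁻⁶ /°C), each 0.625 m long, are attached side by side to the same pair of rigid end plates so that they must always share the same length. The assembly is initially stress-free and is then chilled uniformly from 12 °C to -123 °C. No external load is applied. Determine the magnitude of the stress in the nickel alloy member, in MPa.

Equilibrium of a rigid end plate with no external load gives equal and opposite internal forces ±P in the two members. Since α_{stainless steel} > α_{nickel alloy}, cooling drives the stainless steel into tension and the nickel alloy into compression.
Setting the final lengths equal and cancelling L: (α₁ − α₂)ΔT = P/(A₁E₁) + P/(A₂E₂).
|α₁ − α₂|·ΔT = 4.9×10⁻⁶ × 135 = 0.0006615.
1/(A₁E₁) + 1/(A₂E₂) = 1/(1600×195×10³) + 1/(425×196×10³) = 1.521×10⁻⁸ N⁻¹.
So P = 0.0006615 / 1.521×10⁻⁸ = 43.49 kN.
σ_{nickel alloy} = P/A₂ = 43490/425 = 102.3 MPa, compressive.

σ ≈ 102 MPa (compressive)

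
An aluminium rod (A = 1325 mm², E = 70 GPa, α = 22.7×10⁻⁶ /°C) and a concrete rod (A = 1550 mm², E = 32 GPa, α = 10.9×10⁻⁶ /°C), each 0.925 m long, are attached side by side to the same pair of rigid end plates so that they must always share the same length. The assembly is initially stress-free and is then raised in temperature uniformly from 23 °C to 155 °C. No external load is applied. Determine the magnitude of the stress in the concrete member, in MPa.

Both members must finish at the same length. With the larger α, the aluminium tends to over-expand; the plates restrain it, putting the aluminium in compression and the concrete in tension. With no external load the two internal forces are equal and opposite, magnitude P.
Equating the net (thermal + elastic) strains gives |α₁ − α₂|·ΔT = P·[1/(A₁E₁) + 1/(A₂E₂)].
|α₁ − α₂|·ΔT = 11.8×10⁻⁶ × 132 = 0.001558.
1/(A₁E₁) + 1/(A₂E₂) = 1/(1325×70×10³) + 1/(1550×32×10³) = 3.094×10⁻⁸ N⁻¹.
P = 0.001558 / 3.094×10⁻⁸ = 50340 N = 50.34 kN.
σ_{concrete} = P/A₂ = 50340/1550 = 32.48 MPa, tensile.

σ ≈ 32.5 MPa (tensile)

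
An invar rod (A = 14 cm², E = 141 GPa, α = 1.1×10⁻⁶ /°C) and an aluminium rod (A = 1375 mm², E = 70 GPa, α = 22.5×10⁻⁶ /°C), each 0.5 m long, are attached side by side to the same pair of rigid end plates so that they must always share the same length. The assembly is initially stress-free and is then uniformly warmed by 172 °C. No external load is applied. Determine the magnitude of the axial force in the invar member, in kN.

P ≈ 238 kN (tensile in the invar)

The aluminium has the larger α, so on heating it would change length more than the invar if both were free. The rigid plates force a common final length, so the aluminium is put into compression and the invar into tension, with equal and opposite forces P (no external load).
Setting the final lengths equal and cancelling L: (α₁ − α₂)ΔT = P/(A₁E₁) + P/(A₂E₂).
|α₁ − α₂|·ΔT = 21.4×10⁻⁶ × 172 = 0.003681.
1/(A₁E₁) + 1/(A₂E₂) = 1/(1400×141×10³) + 1/(1375×70×10³) = 1.546×10⁻⁸ N⁻¹.
P = 0.003681 / 1.546×10⁻⁸ = 238200 N = 238.2 kN.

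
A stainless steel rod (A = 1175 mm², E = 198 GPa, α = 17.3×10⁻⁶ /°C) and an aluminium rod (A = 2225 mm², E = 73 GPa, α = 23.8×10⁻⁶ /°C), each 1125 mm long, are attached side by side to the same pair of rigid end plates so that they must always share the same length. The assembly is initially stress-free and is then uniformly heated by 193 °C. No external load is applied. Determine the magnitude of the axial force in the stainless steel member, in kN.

P ≈ 120 kN (tensile in the stainless steel)

Both members must finish at the same length. With the larger α, the aluminium tends to over-expand; the plates restrain it, putting the aluminium in compression and the stainless steel in tension. With no external load the two internal forces are equal and opposite, magnitude P.
Equating the net (thermal + elastic) strains gives |α₁ − α₂|·ΔT = P·[1/(A₁E₁) + 1/(A₂E₂)].
|α₁ − α₂|·ΔT = 6.5×10⁻⁶ × 193 = 0.001254.
1/(A₁E₁) + 1/(A₂E₂) = 1/(1175×198×10³) + 1/(2225×73×10³) = 1.045×10⁻⁸ N⁻¹.
P = 0.001254 / 1.045×10⁻⁸ = 120000 N = 120 kN.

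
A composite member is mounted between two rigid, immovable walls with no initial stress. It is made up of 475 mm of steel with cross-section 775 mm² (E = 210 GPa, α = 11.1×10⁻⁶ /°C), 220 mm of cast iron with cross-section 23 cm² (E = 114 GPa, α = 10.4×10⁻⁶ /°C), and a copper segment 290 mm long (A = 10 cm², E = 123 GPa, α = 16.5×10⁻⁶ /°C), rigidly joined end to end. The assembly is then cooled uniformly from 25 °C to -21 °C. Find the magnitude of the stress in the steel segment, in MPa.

σ ≈ 120 MPa (tensile)

With the walls removed the bar would change length by δ_free = Σ αᵢΔT Lᵢ = 11.1×10⁻⁶×46×475 + 10.4×10⁻⁶×46×220 + 16.5×10⁻⁶×46×290 = 0.5679 mm.
The rigid supports impose zero overall length change; the single axial force P common to all segments must satisfy P Σ Lᵢ/(AᵢEᵢ) = δ_free.
Σ Lᵢ/(AᵢEᵢ) = 475/(775×210×10³) + 220/(2300×114×10³) + 290/(1000×123×10³) = 6.115×10⁻⁶ mm/N.
So P = 0.5679 / 6.115×10⁻⁶ = 92.86 kN, tensile.
σ_{steel} = P / A = 92860 / 775 = 119.8 MPa.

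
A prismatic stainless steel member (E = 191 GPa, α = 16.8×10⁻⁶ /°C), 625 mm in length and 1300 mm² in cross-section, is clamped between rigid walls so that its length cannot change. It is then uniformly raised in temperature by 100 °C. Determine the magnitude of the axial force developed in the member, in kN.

With zero net strain, σ = E·αΔT = 191 GPa × 16.8×10⁻⁶ × 100 = 320.9 MPa.
Axial force P = σA = 320.9 × 1300 = 417100 N = 417.1 kN, compressive.

P ≈ 417 kN (compressive)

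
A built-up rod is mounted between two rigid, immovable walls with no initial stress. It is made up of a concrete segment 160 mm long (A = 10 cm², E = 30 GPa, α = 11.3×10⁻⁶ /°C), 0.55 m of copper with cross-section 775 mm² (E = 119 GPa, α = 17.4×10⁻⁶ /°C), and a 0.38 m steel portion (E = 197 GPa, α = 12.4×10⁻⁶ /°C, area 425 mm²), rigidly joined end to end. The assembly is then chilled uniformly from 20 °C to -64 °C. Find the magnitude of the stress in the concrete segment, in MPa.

σ ≈ 85.3 MPa (tensile)

If the supports were absent, the total length change would be Σ αᵢΔT Lᵢ = 11.3×10⁻⁶×84×160 + 17.4×10⁻⁶×84×550 + 12.4×10⁻⁶×84×380 = 1.352 mm.
Since the ends are fixed, an axial force P builds up, equal in every segment, with P · Σ Lᵢ/(AᵢEᵢ) = δ_free.
Σ Lᵢ/(AᵢEᵢ) = 160/(1000×30×10³) + 550/(775×119×10³) + 380/(425×197×10³) = 1.584×10⁻⁵ mm/N.
P = 1.352 / 1.584×10⁻⁵ = 85350 N = 85.35 kN, tensile.
σ_{concrete} = P / A = 85350 / 1000 = 85.35 MPa.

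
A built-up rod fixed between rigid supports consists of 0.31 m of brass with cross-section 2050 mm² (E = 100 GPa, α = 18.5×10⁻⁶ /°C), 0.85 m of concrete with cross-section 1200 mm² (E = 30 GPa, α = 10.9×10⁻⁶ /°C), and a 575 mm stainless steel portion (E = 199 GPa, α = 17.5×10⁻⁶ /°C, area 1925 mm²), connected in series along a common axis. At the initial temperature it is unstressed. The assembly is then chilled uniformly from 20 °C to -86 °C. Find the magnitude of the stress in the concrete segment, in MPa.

Free thermal contraction of the whole bar: Σ αᵢΔT Lᵢ = 18.5×10⁻⁶×106×310 + 10.9×10⁻⁶×106×850 + 17.5×10⁻⁶×106×575 = 2.657 mm.
Since the ends are fixed, an axial force P builds up, equal in every segment, with P · Σ Lᵢ/(AᵢEᵢ) = δ_free.
The series flexibility is Σ Lᵢ/(AᵢEᵢ) = 310/(2050×100×10³) + 850/(1200×30×10³) + 575/(1925×199×10³) = 2.662×10⁻⁵ mm/N.
Hence P = δ_free / Σ(L/AE) = 2.657/2.662×10⁻⁵ = 99.78 kN (tensile).
σ_{concrete} = P / A = 99780 / 1200 = 83.15 MPa.

σ ≈ 83.2 MPa (tensile)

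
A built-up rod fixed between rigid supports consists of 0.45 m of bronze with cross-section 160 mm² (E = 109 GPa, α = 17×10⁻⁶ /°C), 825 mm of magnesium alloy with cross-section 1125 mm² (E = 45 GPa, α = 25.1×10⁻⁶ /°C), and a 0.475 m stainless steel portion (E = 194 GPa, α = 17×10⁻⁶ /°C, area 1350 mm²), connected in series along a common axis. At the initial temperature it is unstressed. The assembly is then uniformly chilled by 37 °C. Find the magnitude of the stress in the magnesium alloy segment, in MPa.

σ ≈ 27.3 MPa (tensile)

Free thermal contraction of the whole bar: Σ αᵢΔT Lᵢ = 17×10⁻⁶×37×450 + 25.1×10⁻⁶×37×825 + 17×10⁻⁶×37×475 = 1.348 mm.
The walls prevent any net length change, so an axial force P (same in every segment) develops. Compatibility: P · Σ Lᵢ/(AᵢEᵢ) = δ_free.
Σ Lᵢ/(AᵢEᵢ) = 450/(160×109×10³) + 825/(1125×45×10³) + 475/(1350×194×10³) = 4.391×10⁻⁵ mm/N.
Hence P = δ_free / Σ(L/AE) = 1.348/4.391×10⁻⁵ = 30.7 kN (tensile).
σ_{magnesium alloy} = P / A = 30700 / 1125 = 27.29 MPa.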